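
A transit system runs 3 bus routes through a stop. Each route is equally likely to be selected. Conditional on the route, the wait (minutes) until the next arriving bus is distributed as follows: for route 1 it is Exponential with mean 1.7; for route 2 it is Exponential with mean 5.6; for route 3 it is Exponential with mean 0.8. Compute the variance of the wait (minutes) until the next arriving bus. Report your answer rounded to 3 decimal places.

15.970

Per component, 1: μ=1.7, E[X²]=5.78; 2: μ=5.6, E[X²]=62.72; 3: μ=0.8, E[X²]=1.28.
E[X] = 0.333333·1.7 + 0.333333·5.6 + 0.333333·0.8 = 2.7.
E[X²] = 0.333333·5.78 + 0.333333·62.72 + 0.333333·1.28 = 23.26.
Var(X) = E[X²] − (E[X])² = 23.26 − 7.29 = 15.97.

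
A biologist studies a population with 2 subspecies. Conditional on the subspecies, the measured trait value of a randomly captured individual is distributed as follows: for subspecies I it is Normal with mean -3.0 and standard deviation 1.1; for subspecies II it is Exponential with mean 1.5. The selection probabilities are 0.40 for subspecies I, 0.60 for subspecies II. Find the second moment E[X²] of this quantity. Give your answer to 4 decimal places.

6.7840

For each component E[X²] = Var + (mean)², giving I: 10.21; II: 4.5.
Overall E[X²] = 0.4·10.21 + 0.6·4.5 = 6.784.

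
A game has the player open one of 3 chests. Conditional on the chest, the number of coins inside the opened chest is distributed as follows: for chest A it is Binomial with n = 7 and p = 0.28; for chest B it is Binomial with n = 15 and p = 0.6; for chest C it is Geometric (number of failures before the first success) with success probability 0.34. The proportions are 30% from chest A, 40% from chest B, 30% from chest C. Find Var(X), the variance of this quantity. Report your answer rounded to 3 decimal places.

15.503

Per component, A: μ=1.96, E[X²]=5.2528; B: μ=9, E[X²]=84.6; C: μ=1.94118, E[X²]=9.47751.
E[X] = 0.3·1.96 + 0.4·9 + 0.3·1.94118 = 4.77035.
E[X²] = 0.3·5.2528 + 0.4·84.6 + 0.3·9.47751 = 38.2591.
Var(X) = E[X²] − (E[X])² = 38.2591 − 22.7563 = 15.5028.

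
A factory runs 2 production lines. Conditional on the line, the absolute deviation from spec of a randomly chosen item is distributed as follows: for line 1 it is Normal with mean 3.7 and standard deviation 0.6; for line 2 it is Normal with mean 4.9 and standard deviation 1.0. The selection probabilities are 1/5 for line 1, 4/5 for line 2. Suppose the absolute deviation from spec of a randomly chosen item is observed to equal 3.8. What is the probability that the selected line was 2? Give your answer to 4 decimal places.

0.5706

Likelihoods f(3.8 | ·): 1: 0.655733; 2: 0.217852.
Posterior ∝ prior × likelihood. Numerator for 2: 0.8·0.217852 = 0.174282.
Normalizing constant: 0.2·0.655733 + 0.8·0.217852 = 0.305428.
P(2 | observation) = 0.174282 / 0.305428 = 0.570614.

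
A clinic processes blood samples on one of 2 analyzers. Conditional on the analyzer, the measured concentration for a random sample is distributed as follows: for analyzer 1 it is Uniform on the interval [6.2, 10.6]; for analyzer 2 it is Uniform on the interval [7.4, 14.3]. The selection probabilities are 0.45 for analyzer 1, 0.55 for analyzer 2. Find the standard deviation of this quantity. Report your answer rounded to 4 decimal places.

Per component, 1: μ=8.4, E[X²]=72.1733; 2: μ=10.85, E[X²]=121.69.
E[X] = 0.45·8.4 + 0.55·10.85 = 9.7475.
E[X²] = 0.45·72.1733 + 0.55·121.69 = 99.4075.
Var(X) = E[X²] − (E[X])² = 99.4075 − 95.0138 = 4.39374.
SD(X) = √4.39374 = 2.09613.

2.0961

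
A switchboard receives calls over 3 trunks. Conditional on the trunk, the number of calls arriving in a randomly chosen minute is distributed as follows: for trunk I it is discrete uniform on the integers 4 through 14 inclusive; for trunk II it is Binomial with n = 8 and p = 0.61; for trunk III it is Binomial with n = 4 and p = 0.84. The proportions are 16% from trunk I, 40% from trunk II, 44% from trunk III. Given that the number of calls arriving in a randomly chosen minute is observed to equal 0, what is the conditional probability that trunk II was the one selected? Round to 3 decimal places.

Likelihoods P(X=0 | ·): I: 0; II: 0.000535201; III: 0.00065536.
Posterior ∝ prior × likelihood. Numerator for II: 0.4·0.000535201 = 0.00021408.
Normalizing constant: 0.16·0 + 0.4·0.000535201 + 0.44·0.00065536 = 0.000502439.
P(II | observation) = 0.00021408 / 0.000502439 = 0.426083.

0.426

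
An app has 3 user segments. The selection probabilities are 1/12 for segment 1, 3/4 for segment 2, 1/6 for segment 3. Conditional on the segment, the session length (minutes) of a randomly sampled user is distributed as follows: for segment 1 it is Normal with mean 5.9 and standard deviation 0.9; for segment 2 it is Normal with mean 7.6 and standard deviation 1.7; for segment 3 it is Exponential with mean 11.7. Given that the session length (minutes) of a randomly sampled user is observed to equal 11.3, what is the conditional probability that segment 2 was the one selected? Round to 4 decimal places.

0.7524

Likelihoods f(11.3 | ·): 1: 6.75098e-09; 2: 0.02197; 3: 0.0325362.
Posterior ∝ prior × likelihood. Numerator for 2: 0.75·0.02197 = 0.0164775.
Normalizing constant: 0.0833333·6.75098e-09 + 0.75·0.02197 + 0.166667·0.0325362 = 0.0219002.
P(2 | observation) = 0.0164775 / 0.0219002 = 0.75239.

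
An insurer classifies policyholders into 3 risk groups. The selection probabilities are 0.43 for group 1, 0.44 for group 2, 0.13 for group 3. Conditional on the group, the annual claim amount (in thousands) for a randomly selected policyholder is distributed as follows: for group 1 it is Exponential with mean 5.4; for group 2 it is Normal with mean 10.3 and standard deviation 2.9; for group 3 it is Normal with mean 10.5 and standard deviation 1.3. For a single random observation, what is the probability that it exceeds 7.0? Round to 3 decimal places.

0.631

Conditional on each group, P(X > 7.0): 1: 0.273543; 2: 0.872425; 3: 0.996452.
By total probability, P(X > 7.0) = 0.43·0.273543 + 0.44·0.872425 + 0.13·0.996452 = 0.631029.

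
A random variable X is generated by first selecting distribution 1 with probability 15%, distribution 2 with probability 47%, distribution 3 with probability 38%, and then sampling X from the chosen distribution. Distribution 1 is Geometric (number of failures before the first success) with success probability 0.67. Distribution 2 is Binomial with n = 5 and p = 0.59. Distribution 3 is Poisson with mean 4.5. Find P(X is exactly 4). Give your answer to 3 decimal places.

0.190

Conditional on each component, P(X = 4): 1: 0.00794567; 2: 0.248406; 3: 0.189808.
By total probability, P(X = 4) = 0.15·0.00794567 + 0.47·0.248406 + 0.38·0.189808 = 0.19007.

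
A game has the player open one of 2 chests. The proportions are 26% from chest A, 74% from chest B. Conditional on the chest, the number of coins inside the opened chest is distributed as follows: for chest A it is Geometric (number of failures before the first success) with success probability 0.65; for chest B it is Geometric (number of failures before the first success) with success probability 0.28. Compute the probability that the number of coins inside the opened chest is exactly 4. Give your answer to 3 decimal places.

0.058

Conditional on each chest, P(X = 4): A: 0.00975406; B: 0.0752468.
By total probability, P(X = 4) = 0.26·0.00975406 + 0.74·0.0752468 = 0.0582187.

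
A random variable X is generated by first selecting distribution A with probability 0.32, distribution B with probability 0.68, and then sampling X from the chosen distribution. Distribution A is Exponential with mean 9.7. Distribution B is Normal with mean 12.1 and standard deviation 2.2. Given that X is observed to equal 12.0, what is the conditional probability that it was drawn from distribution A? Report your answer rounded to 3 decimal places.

Likelihoods f(12.0 | ·): A: 0.0299197; B: 0.18115.
Posterior ∝ prior × likelihood. Numerator for A: 0.32·0.0299197 = 0.00957429.
Normalizing constant: 0.32·0.0299197 + 0.68·0.18115 = 0.132756.
P(A | observation) = 0.00957429 / 0.132756 = 0.0721193.

0.072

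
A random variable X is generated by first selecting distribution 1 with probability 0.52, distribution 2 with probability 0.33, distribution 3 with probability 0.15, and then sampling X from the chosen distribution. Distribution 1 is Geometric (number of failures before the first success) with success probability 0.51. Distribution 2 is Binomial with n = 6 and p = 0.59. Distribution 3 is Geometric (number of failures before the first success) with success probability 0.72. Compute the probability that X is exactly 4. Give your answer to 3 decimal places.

0.117

Conditional on each component, P(X = 4): 1: 0.0294005; 2: 0.305539; 3: 0.00442552.
By total probability, P(X = 4) = 0.52·0.0294005 + 0.33·0.305539 + 0.15·0.00442552 = 0.11678.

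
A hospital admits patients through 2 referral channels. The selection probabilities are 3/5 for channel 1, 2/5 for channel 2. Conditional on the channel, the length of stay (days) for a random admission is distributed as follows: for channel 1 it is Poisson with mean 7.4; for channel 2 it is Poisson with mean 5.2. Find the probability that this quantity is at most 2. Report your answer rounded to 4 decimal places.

0.0566

Conditional on each channel, P(X ≤ 2): 1: 0.0218706; 2: 0.108787.
By total probability, P(X ≤ 2) = 0.6·0.0218706 + 0.4·0.108787 = 0.056637.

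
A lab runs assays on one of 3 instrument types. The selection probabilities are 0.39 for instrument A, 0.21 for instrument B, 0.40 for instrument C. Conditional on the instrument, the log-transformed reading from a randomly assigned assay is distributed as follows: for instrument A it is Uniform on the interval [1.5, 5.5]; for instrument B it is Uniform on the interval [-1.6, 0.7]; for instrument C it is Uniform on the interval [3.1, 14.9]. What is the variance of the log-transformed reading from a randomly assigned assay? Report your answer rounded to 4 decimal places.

Per component, A: μ=3.5, E[X²]=13.5833; B: μ=-0.45, E[X²]=0.643333; C: μ=9, E[X²]=92.6033.
E[X] = 0.39·3.5 + 0.21·-0.45 + 0.4·9 = 4.8705.
E[X²] = 0.39·13.5833 + 0.21·0.643333 + 0.4·92.6033 = 42.4739.
Var(X) = E[X²] − (E[X])² = 42.4739 − 23.7218 = 18.7522.

18.7522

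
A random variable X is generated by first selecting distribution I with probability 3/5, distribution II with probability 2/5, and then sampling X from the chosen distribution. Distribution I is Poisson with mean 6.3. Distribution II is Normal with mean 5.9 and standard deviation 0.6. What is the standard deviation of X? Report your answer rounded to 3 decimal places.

1.991

Per component, I: μ=6.3, E[X²]=45.99; II: μ=5.9, E[X²]=35.17.
E[X] = 0.6·6.3 + 0.4·5.9 = 6.14.
E[X²] = 0.6·45.99 + 0.4·35.17 = 41.662.
Var(X) = E[X²] − (E[X])² = 41.662 − 37.6996 = 3.9624.
SD(X) = √3.9624 = 1.99058.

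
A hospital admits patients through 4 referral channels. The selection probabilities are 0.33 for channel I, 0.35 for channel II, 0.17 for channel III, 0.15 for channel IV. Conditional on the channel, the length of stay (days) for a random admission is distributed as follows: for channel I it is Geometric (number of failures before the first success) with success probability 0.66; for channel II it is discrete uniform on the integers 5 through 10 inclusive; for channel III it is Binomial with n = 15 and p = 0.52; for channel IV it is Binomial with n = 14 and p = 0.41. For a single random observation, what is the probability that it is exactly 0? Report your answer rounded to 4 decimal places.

Conditional on each channel, P(X = 0): I: 0.66; II: 0; III: 1.65432e-05; IV: 0.000619339.
By total probability, P(X = 0) = 0.33·0.66 + 0.35·0 + 0.17·1.65432e-05 + 0.15·0.000619339 = 0.217896.

0.2179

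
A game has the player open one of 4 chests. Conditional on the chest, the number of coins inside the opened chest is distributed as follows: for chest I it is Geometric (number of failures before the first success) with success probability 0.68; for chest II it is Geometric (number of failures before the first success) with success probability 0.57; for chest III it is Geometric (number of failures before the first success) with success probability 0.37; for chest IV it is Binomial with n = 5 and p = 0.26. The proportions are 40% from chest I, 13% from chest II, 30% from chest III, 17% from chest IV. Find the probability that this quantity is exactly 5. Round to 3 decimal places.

Conditional on each chest, P(X = 5): I: 0.0022817; II: 0.00837948; III: 0.0367202; IV: 0.00118814.
By total probability, P(X = 5) = 0.4·0.0022817 + 0.13·0.00837948 + 0.3·0.0367202 + 0.17·0.00118814 = 0.01322.

0.013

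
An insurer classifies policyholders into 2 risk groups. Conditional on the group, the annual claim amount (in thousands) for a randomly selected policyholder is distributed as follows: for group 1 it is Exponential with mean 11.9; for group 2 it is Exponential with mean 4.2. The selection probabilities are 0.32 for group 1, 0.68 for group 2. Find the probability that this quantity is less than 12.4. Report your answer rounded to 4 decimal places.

0.8516

Conditional on each group, P(X < 12.4): 1: 0.647257; 2: 0.947785.
By total probability, P(X < 12.4) = 0.32·0.647257 + 0.68·0.947785 = 0.851616.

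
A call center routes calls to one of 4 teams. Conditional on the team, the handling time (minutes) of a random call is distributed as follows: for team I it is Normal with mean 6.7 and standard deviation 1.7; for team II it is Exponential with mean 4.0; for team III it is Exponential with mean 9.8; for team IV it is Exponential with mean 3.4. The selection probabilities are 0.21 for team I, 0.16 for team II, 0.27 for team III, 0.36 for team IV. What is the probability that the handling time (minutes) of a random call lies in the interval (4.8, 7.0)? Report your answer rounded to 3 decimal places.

Conditional on each team, P(4.8 < X < 7.0): I: 0.438179; II: 0.12742; III: 0.12321; IV: 0.116109.
By total probability, P(4.8 < X < 7.0) = 0.21·0.438179 + 0.16·0.12742 + 0.27·0.12321 + 0.36·0.116109 = 0.187471.

0.187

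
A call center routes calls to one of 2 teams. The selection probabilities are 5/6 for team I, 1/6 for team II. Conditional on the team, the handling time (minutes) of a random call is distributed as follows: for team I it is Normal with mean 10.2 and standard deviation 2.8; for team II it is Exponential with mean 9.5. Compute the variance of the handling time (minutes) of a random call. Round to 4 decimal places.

21.6431

Per component, I: μ=10.2, E[X²]=111.88; II: μ=9.5, E[X²]=180.5.
E[X] = 0.833333·10.2 + 0.166667·9.5 = 10.0833.
E[X²] = 0.833333·111.88 + 0.166667·180.5 = 123.317.
Var(X) = E[X²] − (E[X])² = 123.317 − 101.674 = 21.6431.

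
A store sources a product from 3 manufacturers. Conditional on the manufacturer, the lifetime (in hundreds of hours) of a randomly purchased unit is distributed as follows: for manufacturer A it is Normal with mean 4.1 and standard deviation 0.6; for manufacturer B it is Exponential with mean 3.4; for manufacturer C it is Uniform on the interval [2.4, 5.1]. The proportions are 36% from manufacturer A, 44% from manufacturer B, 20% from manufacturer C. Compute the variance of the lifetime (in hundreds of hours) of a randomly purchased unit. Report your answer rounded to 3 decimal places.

5.435

Per component, A: μ=4.1, E[X²]=17.17; B: μ=3.4, E[X²]=23.12; C: μ=3.75, E[X²]=14.67.
E[X] = 0.36·4.1 + 0.44·3.4 + 0.2·3.75 = 3.722.
E[X²] = 0.36·17.17 + 0.44·23.12 + 0.2·14.67 = 19.288.
Var(X) = E[X²] − (E[X])² = 19.288 − 13.8533 = 5.43472.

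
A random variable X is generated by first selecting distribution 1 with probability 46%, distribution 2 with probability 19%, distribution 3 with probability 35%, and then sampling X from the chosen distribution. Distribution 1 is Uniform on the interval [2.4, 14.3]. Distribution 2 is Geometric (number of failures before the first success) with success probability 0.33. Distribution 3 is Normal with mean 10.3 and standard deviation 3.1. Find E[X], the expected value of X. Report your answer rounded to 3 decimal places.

Component means — 1: 8.35; 2: 2.0303; 3: 10.3.
E[X] = 0.46·8.35 + 0.19·2.0303 + 0.35·10.3 = 7.83176.

7.832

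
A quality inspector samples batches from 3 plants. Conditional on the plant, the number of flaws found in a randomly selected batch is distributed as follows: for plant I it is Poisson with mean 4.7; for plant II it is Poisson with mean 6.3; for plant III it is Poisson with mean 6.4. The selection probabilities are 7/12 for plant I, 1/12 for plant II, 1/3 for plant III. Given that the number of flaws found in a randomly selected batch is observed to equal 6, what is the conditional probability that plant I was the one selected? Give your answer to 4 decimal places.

0.5456

Likelihoods P(X=6 | ·): I: 0.136167; II: 0.159461; III: 0.158585.
Posterior ∝ prior × likelihood. Numerator for I: 0.583333·0.136167 = 0.0794305.
Normalizing constant: 0.583333·0.136167 + 0.0833333·0.159461 + 0.333333·0.158585 = 0.145581.
P(I | observation) = 0.0794305 / 0.145581 = 0.545612.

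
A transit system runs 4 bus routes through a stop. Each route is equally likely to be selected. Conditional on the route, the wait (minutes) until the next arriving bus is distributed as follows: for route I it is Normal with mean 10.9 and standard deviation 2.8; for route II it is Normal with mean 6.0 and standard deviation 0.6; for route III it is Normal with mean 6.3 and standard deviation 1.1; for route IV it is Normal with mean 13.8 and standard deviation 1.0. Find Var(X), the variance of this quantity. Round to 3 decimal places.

Per component, I: μ=10.9, E[X²]=126.65; II: μ=6, E[X²]=36.36; III: μ=6.3, E[X²]=40.9; IV: μ=13.8, E[X²]=191.44.
E[X] = 0.25·10.9 + 0.25·6 + 0.25·6.3 + 0.25·13.8 = 9.25.
E[X²] = 0.25·126.65 + 0.25·36.36 + 0.25·40.9 + 0.25·191.44 = 98.8375.
Var(X) = E[X²] − (E[X])² = 98.8375 − 85.5625 = 13.275.

13.275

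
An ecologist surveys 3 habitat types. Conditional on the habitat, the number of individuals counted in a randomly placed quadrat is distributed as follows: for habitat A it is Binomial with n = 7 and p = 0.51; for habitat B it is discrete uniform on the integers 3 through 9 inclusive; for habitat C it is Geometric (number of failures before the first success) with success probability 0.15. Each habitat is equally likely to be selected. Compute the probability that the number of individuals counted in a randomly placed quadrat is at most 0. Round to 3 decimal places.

Conditional on each habitat, P(X ≤ 0): A: 0.00678223; B: 0; C: 0.15.
By total probability, P(X ≤ 0) = 0.333333·0.00678223 + 0.333333·0 + 0.333333·0.15 = 0.0522607.

0.052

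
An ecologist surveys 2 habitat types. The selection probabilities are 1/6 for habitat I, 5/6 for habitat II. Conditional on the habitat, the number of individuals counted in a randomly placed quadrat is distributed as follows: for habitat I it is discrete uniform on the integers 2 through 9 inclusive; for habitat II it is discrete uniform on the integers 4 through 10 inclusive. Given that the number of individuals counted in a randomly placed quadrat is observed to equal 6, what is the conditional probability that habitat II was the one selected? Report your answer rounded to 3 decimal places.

0.851

Likelihoods P(X=6 | ·): I: 0.125; II: 0.142857.
Posterior ∝ prior × likelihood. Numerator for II: 0.833333·0.142857 = 0.119048.
Normalizing constant: 0.166667·0.125 + 0.833333·0.142857 = 0.139881.
P(II | observation) = 0.119048 / 0.139881 = 0.851064.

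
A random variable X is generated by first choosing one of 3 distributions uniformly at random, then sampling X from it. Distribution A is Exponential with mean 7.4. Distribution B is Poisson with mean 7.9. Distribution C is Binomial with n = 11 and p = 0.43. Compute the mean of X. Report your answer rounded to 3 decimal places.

Component means — A: 7.4; B: 7.9; C: 4.73.
E[X] = 0.333333·7.4 + 0.333333·7.9 + 0.333333·4.73 = 6.67667.

6.677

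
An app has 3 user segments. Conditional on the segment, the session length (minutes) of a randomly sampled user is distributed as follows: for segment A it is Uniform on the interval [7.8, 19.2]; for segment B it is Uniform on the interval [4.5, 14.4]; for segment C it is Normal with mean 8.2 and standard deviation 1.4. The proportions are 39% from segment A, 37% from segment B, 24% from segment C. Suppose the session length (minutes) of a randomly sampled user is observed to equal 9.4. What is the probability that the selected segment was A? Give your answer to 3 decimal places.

0.288

Likelihoods f(9.4 | ·): A: 0.0877193; B: 0.10101; C: 0.197354.
Posterior ∝ prior × likelihood. Numerator for A: 0.39·0.0877193 = 0.0342105.
Normalizing constant: 0.39·0.0877193 + 0.37·0.10101 + 0.24·0.197354 = 0.118949.
P(A | observation) = 0.0342105 / 0.118949 = 0.287606.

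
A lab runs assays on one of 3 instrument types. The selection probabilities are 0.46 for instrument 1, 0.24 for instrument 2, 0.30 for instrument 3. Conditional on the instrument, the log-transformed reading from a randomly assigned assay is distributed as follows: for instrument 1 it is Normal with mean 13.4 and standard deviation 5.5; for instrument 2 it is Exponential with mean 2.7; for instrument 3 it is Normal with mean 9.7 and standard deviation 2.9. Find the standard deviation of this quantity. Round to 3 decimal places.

Per component, 1: μ=13.4, E[X²]=209.81; 2: μ=2.7, E[X²]=14.58; 3: μ=9.7, E[X²]=102.5.
E[X] = 0.46·13.4 + 0.24·2.7 + 0.3·9.7 = 9.722.
E[X²] = 0.46·209.81 + 0.24·14.58 + 0.3·102.5 = 130.762.
Var(X) = E[X²] − (E[X])² = 130.762 − 94.5173 = 36.2445.
SD(X) = √36.2445 = 6.02034.

6.020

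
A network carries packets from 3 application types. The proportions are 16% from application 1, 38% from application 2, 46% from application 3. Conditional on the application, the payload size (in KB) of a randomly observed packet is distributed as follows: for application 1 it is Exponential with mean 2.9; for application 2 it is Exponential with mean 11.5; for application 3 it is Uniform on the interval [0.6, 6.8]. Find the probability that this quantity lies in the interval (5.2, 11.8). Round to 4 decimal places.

0.2482

Conditional on each application, P(5.2 < X < 11.8): 1: 0.149348; 2: 0.277837; 3: 0.258065.
By total probability, P(5.2 < X < 11.8) = 0.16·0.149348 + 0.38·0.277837 + 0.46·0.258065 = 0.248183.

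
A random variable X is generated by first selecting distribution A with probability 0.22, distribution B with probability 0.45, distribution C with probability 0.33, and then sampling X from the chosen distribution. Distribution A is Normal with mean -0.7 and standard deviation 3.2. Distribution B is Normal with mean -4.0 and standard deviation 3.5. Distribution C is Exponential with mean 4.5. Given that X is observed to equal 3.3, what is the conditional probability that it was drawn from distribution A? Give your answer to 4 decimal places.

0.2342

Likelihoods f(3.3 | ·): A: 0.0570778; B: 0.0129481; C: 0.106735.
Posterior ∝ prior × likelihood. Numerator for A: 0.22·0.0570778 = 0.0125571.
Normalizing constant: 0.22·0.0570778 + 0.45·0.0129481 + 0.33·0.106735 = 0.0536062.
P(A | observation) = 0.0125571 / 0.0536062 = 0.234248.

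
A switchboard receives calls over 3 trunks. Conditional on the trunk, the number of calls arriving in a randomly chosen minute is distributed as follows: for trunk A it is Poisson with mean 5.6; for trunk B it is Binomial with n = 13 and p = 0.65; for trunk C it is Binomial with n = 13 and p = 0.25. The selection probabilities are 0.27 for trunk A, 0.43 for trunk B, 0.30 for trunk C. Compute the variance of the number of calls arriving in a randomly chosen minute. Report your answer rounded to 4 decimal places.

8.3935

Per component, A: μ=5.6, E[X²]=36.96; B: μ=8.45, E[X²]=74.36; C: μ=3.25, E[X²]=13.
E[X] = 0.27·5.6 + 0.43·8.45 + 0.3·3.25 = 6.1205.
E[X²] = 0.27·36.96 + 0.43·74.36 + 0.3·13 = 45.854.
Var(X) = E[X²] − (E[X])² = 45.854 − 37.4605 = 8.39348.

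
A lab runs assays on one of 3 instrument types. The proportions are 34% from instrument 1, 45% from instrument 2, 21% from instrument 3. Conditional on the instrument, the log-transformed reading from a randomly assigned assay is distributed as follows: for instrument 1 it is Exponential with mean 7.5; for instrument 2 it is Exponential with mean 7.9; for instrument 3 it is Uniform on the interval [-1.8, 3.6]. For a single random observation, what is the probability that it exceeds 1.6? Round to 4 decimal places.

0.7200

Conditional on each instrument, P(X > 1.6): 1: 0.807887; 2: 0.816661; 3: 0.37037.
By total probability, P(X > 1.6) = 0.34·0.807887 + 0.45·0.816661 + 0.21·0.37037 = 0.719957.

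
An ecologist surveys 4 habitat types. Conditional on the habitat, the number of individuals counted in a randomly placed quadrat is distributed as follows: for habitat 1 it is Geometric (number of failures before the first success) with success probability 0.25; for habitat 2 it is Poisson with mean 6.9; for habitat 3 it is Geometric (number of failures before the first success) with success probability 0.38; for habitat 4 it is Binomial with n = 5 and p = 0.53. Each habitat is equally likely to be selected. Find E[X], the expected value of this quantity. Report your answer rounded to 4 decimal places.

3.5454

Component means — 1: 3; 2: 6.9; 3: 1.63158; 4: 2.65.
E[X] = 0.25·3 + 0.25·6.9 + 0.25·1.63158 + 0.25·2.65 = 3.54539.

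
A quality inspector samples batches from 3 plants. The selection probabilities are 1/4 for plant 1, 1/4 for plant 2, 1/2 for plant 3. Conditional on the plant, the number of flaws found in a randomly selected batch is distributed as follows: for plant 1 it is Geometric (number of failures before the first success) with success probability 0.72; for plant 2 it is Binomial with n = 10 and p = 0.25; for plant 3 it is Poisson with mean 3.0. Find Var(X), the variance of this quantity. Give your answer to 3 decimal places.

3.266

Per component, 1: μ=0.388889, E[X²]=0.691358; 2: μ=2.5, E[X²]=8.125; 3: μ=3, E[X²]=12.
E[X] = 0.25·0.388889 + 0.25·2.5 + 0.5·3 = 2.22222.
E[X²] = 0.25·0.691358 + 0.25·8.125 + 0.5·12 = 8.20409.
Var(X) = E[X²] − (E[X])² = 8.20409 − 4.93827 = 3.26582.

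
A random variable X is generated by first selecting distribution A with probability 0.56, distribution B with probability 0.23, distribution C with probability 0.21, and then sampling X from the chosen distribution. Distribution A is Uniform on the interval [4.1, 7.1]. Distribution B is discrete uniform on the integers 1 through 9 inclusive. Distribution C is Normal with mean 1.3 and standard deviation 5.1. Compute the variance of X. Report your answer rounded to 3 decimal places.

10.297

Per component, A: μ=5.6, E[X²]=32.11; B: μ=5, E[X²]=31.6667; C: μ=1.3, E[X²]=27.7.
E[X] = 0.56·5.6 + 0.23·5 + 0.21·1.3 = 4.559.
E[X²] = 0.56·32.11 + 0.23·31.6667 + 0.21·27.7 = 31.0819.
Var(X) = E[X²] − (E[X])² = 31.0819 − 20.7845 = 10.2975.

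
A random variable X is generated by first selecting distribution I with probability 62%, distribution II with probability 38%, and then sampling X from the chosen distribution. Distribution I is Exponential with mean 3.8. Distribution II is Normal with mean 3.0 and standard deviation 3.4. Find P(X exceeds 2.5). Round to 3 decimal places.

0.533

Conditional on each component, P(X > 2.5): I: 0.517941; II: 0.558457.
By total probability, P(X > 2.5) = 0.62·0.517941 + 0.38·0.558457 = 0.533337.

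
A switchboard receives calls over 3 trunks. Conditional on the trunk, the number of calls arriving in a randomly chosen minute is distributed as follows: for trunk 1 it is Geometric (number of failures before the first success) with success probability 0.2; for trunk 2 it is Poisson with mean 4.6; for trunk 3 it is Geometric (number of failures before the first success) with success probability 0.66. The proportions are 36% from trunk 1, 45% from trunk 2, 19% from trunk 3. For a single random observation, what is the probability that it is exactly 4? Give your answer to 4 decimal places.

Conditional on each trunk, P(X = 4): 1: 0.08192; 2: 0.187528; 3: 0.00881982.
By total probability, P(X = 4) = 0.36·0.08192 + 0.45·0.187528 + 0.19·0.00881982 = 0.115554.

0.1156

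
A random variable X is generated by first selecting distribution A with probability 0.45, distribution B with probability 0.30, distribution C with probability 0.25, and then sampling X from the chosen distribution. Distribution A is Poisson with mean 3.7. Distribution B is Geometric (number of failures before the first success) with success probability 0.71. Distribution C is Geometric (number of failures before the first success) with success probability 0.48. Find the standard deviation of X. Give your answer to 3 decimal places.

2.161

Per component, A: μ=3.7, E[X²]=17.39; B: μ=0.408451, E[X²]=0.742115; C: μ=1.08333, E[X²]=3.43056.
E[X] = 0.45·3.7 + 0.3·0.408451 + 0.25·1.08333 = 2.05837.
E[X²] = 0.45·17.39 + 0.3·0.742115 + 0.25·3.43056 = 8.90577.
Var(X) = E[X²] − (E[X])² = 8.90577 − 4.23688 = 4.66889.
SD(X) = √4.66889 = 2.16076.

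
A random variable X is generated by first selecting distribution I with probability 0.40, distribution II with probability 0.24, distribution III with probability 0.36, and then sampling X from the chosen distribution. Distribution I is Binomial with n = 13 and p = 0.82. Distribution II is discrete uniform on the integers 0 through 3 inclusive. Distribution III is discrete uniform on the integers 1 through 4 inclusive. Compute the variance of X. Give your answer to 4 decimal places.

Per component, I: μ=10.66, E[X²]=115.554; II: μ=1.5, E[X²]=3.5; III: μ=2.5, E[X²]=7.5.
E[X] = 0.4·10.66 + 0.24·1.5 + 0.36·2.5 = 5.524.
E[X²] = 0.4·115.554 + 0.24·3.5 + 0.36·7.5 = 49.7618.
Var(X) = E[X²] − (E[X])² = 49.7618 − 30.5146 = 19.2472.

19.2472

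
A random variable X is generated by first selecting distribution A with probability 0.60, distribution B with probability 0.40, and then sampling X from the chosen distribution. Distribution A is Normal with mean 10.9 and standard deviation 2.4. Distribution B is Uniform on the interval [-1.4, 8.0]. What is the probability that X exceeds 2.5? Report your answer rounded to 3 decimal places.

Conditional on each component, P(X > 2.5): A: 0.999767; B: 0.585106.
By total probability, P(X > 2.5) = 0.6·0.999767 + 0.4·0.585106 = 0.833903.

0.834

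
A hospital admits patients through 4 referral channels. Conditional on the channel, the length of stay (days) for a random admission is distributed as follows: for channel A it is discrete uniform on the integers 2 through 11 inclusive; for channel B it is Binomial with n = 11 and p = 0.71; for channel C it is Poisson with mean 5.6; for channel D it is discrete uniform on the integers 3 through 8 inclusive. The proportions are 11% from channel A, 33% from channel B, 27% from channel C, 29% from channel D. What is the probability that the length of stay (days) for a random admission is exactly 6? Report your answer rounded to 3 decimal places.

0.142

Conditional on each channel, P(X = 6): A: 0.1; B: 0.12139; C: 0.158397; D: 0.166667.
By total probability, P(X = 6) = 0.11·0.1 + 0.33·0.12139 + 0.27·0.158397 + 0.29·0.166667 = 0.142159.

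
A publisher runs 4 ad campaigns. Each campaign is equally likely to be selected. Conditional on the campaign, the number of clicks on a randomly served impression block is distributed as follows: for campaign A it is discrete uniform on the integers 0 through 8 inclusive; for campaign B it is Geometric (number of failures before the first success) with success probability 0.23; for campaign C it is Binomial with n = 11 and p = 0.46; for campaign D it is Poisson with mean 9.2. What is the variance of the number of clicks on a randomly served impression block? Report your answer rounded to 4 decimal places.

Per component, A: μ=4, E[X²]=22.6667; B: μ=3.34783, E[X²]=25.7637; C: μ=5.06, E[X²]=28.336; D: μ=9.2, E[X²]=93.84.
E[X] = 0.25·4 + 0.25·3.34783 + 0.25·5.06 + 0.25·9.2 = 5.40196.
E[X²] = 0.25·22.6667 + 0.25·25.7637 + 0.25·28.336 + 0.25·93.84 = 42.6516.
Var(X) = E[X²] − (E[X])² = 42.6516 − 29.1811 = 13.4705.

13.4705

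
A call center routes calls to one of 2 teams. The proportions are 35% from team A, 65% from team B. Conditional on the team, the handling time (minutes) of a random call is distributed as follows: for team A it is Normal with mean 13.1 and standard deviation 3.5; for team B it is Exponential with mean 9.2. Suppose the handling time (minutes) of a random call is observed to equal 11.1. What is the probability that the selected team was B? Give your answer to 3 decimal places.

0.384

Likelihoods f(11.1 | ·): A: 0.0968137; B: 0.0325257.
Posterior ∝ prior × likelihood. Numerator for B: 0.65·0.0325257 = 0.0211417.
Normalizing constant: 0.35·0.0968137 + 0.65·0.0325257 = 0.0550265.
P(B | observation) = 0.0211417 / 0.0550265 = 0.384209.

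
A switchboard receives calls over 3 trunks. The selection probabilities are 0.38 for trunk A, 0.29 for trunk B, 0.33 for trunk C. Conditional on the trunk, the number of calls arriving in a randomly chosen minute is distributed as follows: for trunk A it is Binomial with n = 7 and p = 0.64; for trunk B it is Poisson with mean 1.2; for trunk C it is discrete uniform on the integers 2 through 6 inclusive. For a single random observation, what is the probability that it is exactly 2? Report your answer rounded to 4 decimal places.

Conditional on each trunk, P(X = 2): A: 0.0520106; B: 0.21686; C: 0.2.
By total probability, P(X = 2) = 0.38·0.0520106 + 0.29·0.21686 + 0.33·0.2 = 0.148653.

0.1487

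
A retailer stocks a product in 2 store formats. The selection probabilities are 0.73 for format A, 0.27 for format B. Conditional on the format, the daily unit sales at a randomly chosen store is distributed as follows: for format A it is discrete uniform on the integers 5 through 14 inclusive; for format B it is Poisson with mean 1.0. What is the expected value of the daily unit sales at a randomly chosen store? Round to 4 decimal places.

Component means — A: 9.5; B: 1.
E[X] = 0.73·9.5 + 0.27·1 = 7.205.

7.2050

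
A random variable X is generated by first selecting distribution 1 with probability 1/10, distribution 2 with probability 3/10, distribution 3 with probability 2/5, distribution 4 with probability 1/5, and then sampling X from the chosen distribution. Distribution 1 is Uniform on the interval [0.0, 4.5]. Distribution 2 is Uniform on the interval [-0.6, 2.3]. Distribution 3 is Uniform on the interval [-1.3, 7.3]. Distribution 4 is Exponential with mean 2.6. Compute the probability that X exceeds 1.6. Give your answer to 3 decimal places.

0.510

Conditional on each component, P(X > 1.6): 1: 0.644444; 2: 0.241379; 3: 0.662791; 4: 0.540433.
By total probability, P(X > 1.6) = 0.1·0.644444 + 0.3·0.241379 + 0.4·0.662791 + 0.2·0.540433 = 0.510061.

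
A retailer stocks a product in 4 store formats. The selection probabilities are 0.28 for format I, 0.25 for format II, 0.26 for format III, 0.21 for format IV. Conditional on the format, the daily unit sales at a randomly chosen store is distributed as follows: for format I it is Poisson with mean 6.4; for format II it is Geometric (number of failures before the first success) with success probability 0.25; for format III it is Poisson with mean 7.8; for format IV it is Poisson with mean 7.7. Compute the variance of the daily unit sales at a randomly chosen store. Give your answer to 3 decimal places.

12.146

Per component, I: μ=6.4, E[X²]=47.36; II: μ=3, E[X²]=21; III: μ=7.8, E[X²]=68.64; IV: μ=7.7, E[X²]=66.99.
E[X] = 0.28·6.4 + 0.25·3 + 0.26·7.8 + 0.21·7.7 = 6.187.
E[X²] = 0.28·47.36 + 0.25·21 + 0.26·68.64 + 0.21·66.99 = 50.4251.
Var(X) = E[X²] − (E[X])² = 50.4251 − 38.279 = 12.1461.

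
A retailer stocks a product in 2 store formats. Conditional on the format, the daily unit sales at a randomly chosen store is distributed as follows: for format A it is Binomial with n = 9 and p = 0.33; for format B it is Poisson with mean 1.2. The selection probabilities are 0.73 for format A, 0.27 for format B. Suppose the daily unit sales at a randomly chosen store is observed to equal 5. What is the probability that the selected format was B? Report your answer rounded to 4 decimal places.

Likelihoods P(X=5 | ·): A: 0.0993664; B: 0.00624556.
Posterior ∝ prior × likelihood. Numerator for B: 0.27·0.00624556 = 0.0016863.
Normalizing constant: 0.73·0.0993664 + 0.27·0.00624556 = 0.0742238.
P(B | observation) = 0.0016863 / 0.0742238 = 0.0227192.

0.0227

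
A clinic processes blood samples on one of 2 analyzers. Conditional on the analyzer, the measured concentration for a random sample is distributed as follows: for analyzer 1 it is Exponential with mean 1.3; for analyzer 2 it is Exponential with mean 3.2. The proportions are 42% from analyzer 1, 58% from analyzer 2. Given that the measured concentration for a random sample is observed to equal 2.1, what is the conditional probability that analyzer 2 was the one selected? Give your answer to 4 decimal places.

Likelihoods f(2.1 | ·): 1: 0.152934; 2: 0.162123.
Posterior ∝ prior × likelihood. Numerator for 2: 0.58·0.162123 = 0.0940313.
Normalizing constant: 0.42·0.152934 + 0.58·0.162123 = 0.158264.
P(2 | observation) = 0.0940313 / 0.158264 = 0.594144.

0.5941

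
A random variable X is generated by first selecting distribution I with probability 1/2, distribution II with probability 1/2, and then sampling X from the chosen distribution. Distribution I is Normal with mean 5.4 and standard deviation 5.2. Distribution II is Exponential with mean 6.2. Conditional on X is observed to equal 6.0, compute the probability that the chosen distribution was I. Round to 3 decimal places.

0.554

Likelihoods f(6.0 | ·): I: 0.0762107; II: 0.0612806.
Posterior ∝ prior × likelihood. Numerator for I: 0.5·0.0762107 = 0.0381053.
Normalizing constant: 0.5·0.0762107 + 0.5·0.0612806 = 0.0687457.
P(I | observation) = 0.0381053 / 0.0687457 = 0.554294.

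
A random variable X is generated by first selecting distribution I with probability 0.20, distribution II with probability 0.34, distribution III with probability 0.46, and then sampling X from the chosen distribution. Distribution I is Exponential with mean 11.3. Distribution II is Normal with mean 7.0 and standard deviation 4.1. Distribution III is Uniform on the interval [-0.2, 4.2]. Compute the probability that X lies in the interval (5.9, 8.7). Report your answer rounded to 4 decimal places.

0.1167

Conditional on each component, P(5.9 < X < 8.7): I: 0.130205; II: 0.266558; III: 0.
By total probability, P(5.9 < X < 8.7) = 0.2·0.130205 + 0.34·0.266558 + 0.46·0 = 0.116671.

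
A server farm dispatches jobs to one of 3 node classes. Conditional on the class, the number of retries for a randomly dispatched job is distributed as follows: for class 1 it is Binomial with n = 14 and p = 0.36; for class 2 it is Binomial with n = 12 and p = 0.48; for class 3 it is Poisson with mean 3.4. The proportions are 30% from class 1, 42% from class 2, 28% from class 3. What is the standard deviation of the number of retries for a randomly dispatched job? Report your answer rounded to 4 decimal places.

Per component, 1: μ=5.04, E[X²]=28.6272; 2: μ=5.76, E[X²]=36.1728; 3: μ=3.4, E[X²]=14.96.
E[X] = 0.3·5.04 + 0.42·5.76 + 0.28·3.4 = 4.8832.
E[X²] = 0.3·28.6272 + 0.42·36.1728 + 0.28·14.96 = 27.9695.
Var(X) = E[X²] − (E[X])² = 27.9695 − 23.8456 = 4.12389.
SD(X) = √4.12389 = 2.03074.

2.0307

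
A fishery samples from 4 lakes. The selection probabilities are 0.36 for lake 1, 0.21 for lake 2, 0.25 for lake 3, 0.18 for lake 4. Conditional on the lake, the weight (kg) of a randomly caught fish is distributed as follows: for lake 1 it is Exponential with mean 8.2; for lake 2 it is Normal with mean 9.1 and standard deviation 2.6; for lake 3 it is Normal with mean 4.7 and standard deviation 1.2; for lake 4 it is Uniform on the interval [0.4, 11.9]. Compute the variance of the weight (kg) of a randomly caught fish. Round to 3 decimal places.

Per component, 1: μ=8.2, E[X²]=134.48; 2: μ=9.1, E[X²]=89.57; 3: μ=4.7, E[X²]=23.53; 4: μ=6.15, E[X²]=48.8433.
E[X] = 0.36·8.2 + 0.21·9.1 + 0.25·4.7 + 0.18·6.15 = 7.145.
E[X²] = 0.36·134.48 + 0.21·89.57 + 0.25·23.53 + 0.18·48.8433 = 81.8968.
Var(X) = E[X²] − (E[X])² = 81.8968 − 51.051 = 30.8458.

30.846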